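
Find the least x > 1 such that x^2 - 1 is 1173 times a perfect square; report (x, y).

First expand sqrt(1173) as a continued fraction. With x_i = (sqrt(1173) + m_i)/d_i and (m_0, d_0) = (0, 1): a_0 = floor(sqrt(1173)) = 34, since 34^2 = 1156 <= 1173 < 1225 = 35^2.
Iterate m_{i+1} = d_i*a_i - m_i, d_{i+1} = (1173 - m_{i+1}^2)/d_i, a_{i+1} = floor((a_0 + m_{i+1})/d_{i+1}):
  m_1 = 1*34 - 0 = 34, d_1 = (1173 - 34^2)/1 = 17/1 = 17, a_1 = floor((34 + 34)/17) = 4.
  m_2 = 17*4 - 34 = 34, d_2 = (1173 - 34^2)/17 = 17/17 = 1, a_2 = floor((34 + 34)/1) = 68.
  m_3 = 1*68 - 34 = 34, d_3 = (1173 - 34^2)/1 = 17/1 = 17: (m_3, d_3) = (m_1, d_1) = (34, 17), so from here the quotients repeat a_1, a_2; the period length is 2.
So sqrt(1173) = [34; (4, 68)] with period length k = 2.
k is even, so the fundamental solution of x^2 - 1173y^2 = 1 is (p_{k-1}, q_{k-1}) = (p_1, q_1); compute convergents through index 1.
Convergents (p_i = a_i*p_{i-1} + p_{i-2}, q_i = a_i*q_{i-1} + q_{i-2} with p_{-2}=0, p_{-1}=1, q_{-2}=1, q_{-1}=0):
  i=0: a_0=34, p_0 = 34*1 + 0 = 34, q_0 = 34*0 + 1 = 1.
  i=1: a_1=4, p_1 = 4*34 + 1 = 137, q_1 = 4*1 + 0 = 4.
Check: 137^2 - 1173*4^2 = 18769 - 18768 = 1, so (x, y) = (137, 4) solves the equation, and by the theorem it is the least positive solution.

(x, y) = (137, 4)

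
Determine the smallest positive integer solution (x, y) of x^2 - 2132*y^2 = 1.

First expand sqrt(2132) as a continued fraction. With x_i = (sqrt(2132) + m_i)/d_i and (m_0, d_0) = (0, 1): a_0 = floor(sqrt(2132)) = 46, since 46^2 = 2116 <= 2132 < 2209 = 47^2.
Iterate m_{i+1} = d_i*a_i - m_i, d_{i+1} = (2132 - m_{i+1}^2)/d_i, a_{i+1} = floor((a_0 + m_{i+1})/d_{i+1}):
  m_1 = 1*46 - 0 = 46, d_1 = (2132 - 46^2)/1 = 16/1 = 16, a_1 = floor((46 + 46)/16) = 5.
  m_2 = 16*5 - 46 = 34, d_2 = (2132 - 34^2)/16 = 976/16 = 61, a_2 = floor((46 + 34)/61) = 1.
  m_3 = 61*1 - 34 = 27, d_3 = (2132 - 27^2)/61 = 1403/61 = 23, a_3 = floor((46 + 27)/23) = 3.
  m_4 = 23*3 - 27 = 42, d_4 = (2132 - 42^2)/23 = 368/23 = 16, a_4 = floor((46 + 42)/16) = 5.
  m_5 = 16*5 - 42 = 38, d_5 = (2132 - 38^2)/16 = 688/16 = 43, a_5 = floor((46 + 38)/43) = 1.
  m_6 = 43*1 - 38 = 5, d_6 = (2132 - 5^2)/43 = 2107/43 = 49, a_6 = floor((46 + 5)/49) = 1.
  m_7 = 49*1 - 5 = 44, d_7 = (2132 - 44^2)/49 = 196/49 = 4, a_7 = floor((46 + 44)/4) = 22.
  m_8 = 4*22 - 44 = 44, d_8 = (2132 - 44^2)/4 = 196/4 = 49, a_8 = floor((46 + 44)/49) = 1.
  m_9 = 49*1 - 44 = 5, d_9 = (2132 - 5^2)/49 = 2107/49 = 43, a_9 = floor((46 + 5)/43) = 1.
  m_10 = 43*1 - 5 = 38, d_10 = (2132 - 38^2)/43 = 688/43 = 16, a_10 = floor((46 + 38)/16) = 5.
  m_11 = 16*5 - 38 = 42, d_11 = (2132 - 42^2)/16 = 368/16 = 23, a_11 = floor((46 + 42)/23) = 3.
  m_12 = 23*3 - 42 = 27, d_12 = (2132 - 27^2)/23 = 1403/23 = 61, a_12 = floor((46 + 27)/61) = 1.
  m_13 = 61*1 - 27 = 34, d_13 = (2132 - 34^2)/61 = 976/61 = 16, a_13 = floor((46 + 34)/16) = 5.
  m_14 = 16*5 - 34 = 46, d_14 = (2132 - 46^2)/16 = 16/16 = 1, a_14 = floor((46 + 46)/1) = 92.
  m_15 = 1*92 - 46 = 46, d_15 = (2132 - 46^2)/1 = 16/1 = 16: (m_15, d_15) = (m_1, d_1) = (46, 16), so from here the quotients repeat a_1, ..., a_14; the period length is 14.
So sqrt(2132) = [46; (5, 1, 3, 5, 1, 1, 22, 1, 1, 5, 3, 1, 5, 92)] with period length k = 14.
k is even, so the fundamental solution of x^2 - 2132y^2 = 1 is (p_{k-1}, q_{k-1}) = (p_13, q_13); compute convergents through index 13.
Convergents (p_i = a_i*p_{i-1} + p_{i-2}, q_i = a_i*q_{i-1} + q_{i-2} with p_{-2}=0, p_{-1}=1, q_{-2}=1, q_{-1}=0):
  i=0: a_0=46, p_0 = 46*1 + 0 = 46, q_0 = 46*0 + 1 = 1.
  i=1: a_1=5, p_1 = 5*46 + 1 = 231, q_1 = 5*1 + 0 = 5.
  i=2: a_2=1, p_2 = 1*231 + 46 = 277, q_2 = 1*5 + 1 = 6.
  i=3: a_3=3, p_3 = 3*277 + 231 = 1062, q_3 = 3*6 + 5 = 23.
  i=4: a_4=5, p_4 = 5*1062 + 277 = 5587, q_4 = 5*23 + 6 = 121.
  i=5: a_5=1, p_5 = 1*5587 + 1062 = 6649, q_5 = 1*121 + 23 = 144.
  i=6: a_6=1, p_6 = 1*6649 + 5587 = 12236, q_6 = 1*144 + 121 = 265.
  i=7: a_7=22, p_7 = 22*12236 + 6649 = 275841, q_7 = 22*265 + 144 = 5974.
  i=8: a_8=1, p_8 = 1*275841 + 12236 = 288077, q_8 = 1*5974 + 265 = 6239.
  i=9: a_9=1, p_9 = 1*288077 + 275841 = 563918, q_9 = 1*6239 + 5974 = 12213.
  i=10: a_10=5, p_10 = 5*563918 + 288077 = 3107667, q_10 = 5*12213 + 6239 = 67304.
  i=11: a_11=3, p_11 = 3*3107667 + 563918 = 9886919, q_11 = 3*67304 + 12213 = 214125.
  i=12: a_12=1, p_12 = 1*9886919 + 3107667 = 12994586, q_12 = 1*214125 + 67304 = 281429.
  i=13: a_13=5, p_13 = 5*12994586 + 9886919 = 74859849, q_13 = 5*281429 + 214125 = 1621270.
Check: 74859849^2 - 2132*1621270^2 = 5603996992302801 - 5603996992302800 = 1, so (x, y) = (74859849, 1621270) solves the equation, and by the theorem it is the least positive solution.

(x, y) = (74859849, 1621270)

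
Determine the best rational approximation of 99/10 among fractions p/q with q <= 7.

69/7

Expand x = 99/10 as a continued fraction with the Euclidean algorithm:
  99 = 9*10 + 9, so a_0 = 9.
  10 = 1*9 + 1, so a_1 = 1.
  9 = 9*1 + 0, so a_2 = 9.
so x = [9; 1, 9].
Convergents (p_i = a_i*p_{i-1} + p_{i-2}, q_i = a_i*q_{i-1} + q_{i-2} with p_{-2}=0, p_{-1}=1, q_{-2}=1, q_{-1}=0), until the denominator exceeds 7:
  i=0: a_0=9, p_0 = 9*1 + 0 = 9, q_0 = 9*0 + 1 = 1.
  i=1: a_1=1, p_1 = 1*9 + 1 = 10, q_1 = 1*1 + 0 = 1.
  i=2: a_2=9, p_2 = 9*10 + 9 = 99, q_2 = 9*1 + 1 = 10.
q_2 = 10 > 7, so the last convergent with denominator <= 7 is p_1/q_1 = 10/1.
The closest fraction with denominator <= 7 is either p_1/q_1 or the intermediate fraction (k*p_1 + p_0)/(k*q_1 + q_0) with the largest k >= 1 whose denominator stays <= 7; these approach x as k grows, and every other convergent or intermediate fraction in range is farther away.
Largest k: floor((7 - q_0)/q_1) = floor((7 - 1)/1) = 6.
That gives (6*10 + 9)/(6*1 + 1) = 69/7.
Compare the errors: |x - 10/1| = |99*1 - 10*10|/(10*1) = 1/10, and |x - 69/7| = |99*7 - 69*10|/(10*7) = 3/70.
Cross-multiplying, 3*10 = 30 < 70 = 1*70, so 3/70 is smaller: the intermediate fraction 69/7 is closer to x than 10/1.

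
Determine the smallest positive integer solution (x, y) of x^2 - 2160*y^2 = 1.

(x, y) = (119071, 2562)

First expand sqrt(2160) as a continued fraction. With x_i = (sqrt(2160) + m_i)/d_i and (m_0, d_0) = (0, 1): a_0 = floor(sqrt(2160)) = 46, since 46^2 = 2116 <= 2160 < 2209 = 47^2.
Iterate m_{i+1} = d_i*a_i - m_i, d_{i+1} = (2160 - m_{i+1}^2)/d_i, a_{i+1} = floor((a_0 + m_{i+1})/d_{i+1}):
  m_1 = 1*46 - 0 = 46, d_1 = (2160 - 46^2)/1 = 44/1 = 44, a_1 = floor((46 + 46)/44) = 2.
  m_2 = 44*2 - 46 = 42, d_2 = (2160 - 42^2)/44 = 396/44 = 9, a_2 = floor((46 + 42)/9) = 9.
  m_3 = 9*9 - 42 = 39, d_3 = (2160 - 39^2)/9 = 639/9 = 71, a_3 = floor((46 + 39)/71) = 1.
  m_4 = 71*1 - 39 = 32, d_4 = (2160 - 32^2)/71 = 1136/71 = 16, a_4 = floor((46 + 32)/16) = 4.
  m_5 = 16*4 - 32 = 32, d_5 = (2160 - 32^2)/16 = 1136/16 = 71, a_5 = floor((46 + 32)/71) = 1.
  m_6 = 71*1 - 32 = 39, d_6 = (2160 - 39^2)/71 = 639/71 = 9, a_6 = floor((46 + 39)/9) = 9.
  m_7 = 9*9 - 39 = 42, d_7 = (2160 - 42^2)/9 = 396/9 = 44, a_7 = floor((46 + 42)/44) = 2.
  m_8 = 44*2 - 42 = 46, d_8 = (2160 - 46^2)/44 = 44/44 = 1, a_8 = floor((46 + 46)/1) = 92.
  m_9 = 1*92 - 46 = 46, d_9 = (2160 - 46^2)/1 = 44/1 = 44: (m_9, d_9) = (m_1, d_1) = (46, 44), so from here the quotients repeat a_1, ..., a_8; the period length is 8.
So sqrt(2160) = [46; (2, 9, 1, 4, 1, 9, 2, 92)] with period length k = 8.
k is even, so the fundamental solution of x^2 - 2160y^2 = 1 is (p_{k-1}, q_{k-1}) = (p_7, q_7); compute convergents through index 7.
Convergents (p_i = a_i*p_{i-1} + p_{i-2}, q_i = a_i*q_{i-1} + q_{i-2} with p_{-2}=0, p_{-1}=1, q_{-2}=1, q_{-1}=0):
  i=0: a_0=46, p_0 = 46*1 + 0 = 46, q_0 = 46*0 + 1 = 1.
  i=1: a_1=2, p_1 = 2*46 + 1 = 93, q_1 = 2*1 + 0 = 2.
  i=2: a_2=9, p_2 = 9*93 + 46 = 883, q_2 = 9*2 + 1 = 19.
  i=3: a_3=1, p_3 = 1*883 + 93 = 976, q_3 = 1*19 + 2 = 21.
  i=4: a_4=4, p_4 = 4*976 + 883 = 4787, q_4 = 4*21 + 19 = 103.
  i=5: a_5=1, p_5 = 1*4787 + 976 = 5763, q_5 = 1*103 + 21 = 124.
  i=6: a_6=9, p_6 = 9*5763 + 4787 = 56654, q_6 = 9*124 + 103 = 1219.
  i=7: a_7=2, p_7 = 2*56654 + 5763 = 119071, q_7 = 2*1219 + 124 = 2562.
Check: 119071^2 - 2160*2562^2 = 14177903041 - 14177903040 = 1, so (x, y) = (119071, 2562) solves the equation, and by the theorem it is the least positive solution.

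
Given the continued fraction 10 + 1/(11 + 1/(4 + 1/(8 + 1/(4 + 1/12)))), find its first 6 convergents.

Using the convergent recurrence p_i = a_i*p_{i-1} + p_{i-2}, q_i = a_i*q_{i-1} + q_{i-2} with p_{-2}=0, p_{-1}=1, q_{-2}=1, q_{-1}=0:
  i=0: a_0=10, p_0 = 10*1 + 0 = 10, q_0 = 10*0 + 1 = 1.
  i=1: a_1=11, p_1 = 11*10 + 1 = 111, q_1 = 11*1 + 0 = 11.
  i=2: a_2=4, p_2 = 4*111 + 10 = 454, q_2 = 4*11 + 1 = 45.
  i=3: a_3=8, p_3 = 8*454 + 111 = 3743, q_3 = 8*45 + 11 = 371.
  i=4: a_4=4, p_4 = 4*3743 + 454 = 15426, q_4 = 4*371 + 45 = 1529.
  i=5: a_5=12, p_5 = 12*15426 + 3743 = 188855, q_5 = 12*1529 + 371 = 18719.

10/1, 111/11, 454/45, 3743/371, 15426/1529, 188855/18719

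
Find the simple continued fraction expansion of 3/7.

Run the Euclidean algorithm on 3 and 7; the successive quotients are the partial quotients a_0, a_1, ... (each step inverts the fractional part left over by the previous one):
  3 = 0*7 + 3, so a_0 = 0.
  7 = 2*3 + 1, so a_1 = 2.
  3 = 3*1 + 0, so a_2 = 3.
The remainder reaches 0 after 3 divisions, so the expansion has 3 partial quotients, read off in order.

[0; 2, 3]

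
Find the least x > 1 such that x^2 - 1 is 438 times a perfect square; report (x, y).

First expand sqrt(438) as a continued fraction. With x_i = (sqrt(438) + m_i)/d_i and (m_0, d_0) = (0, 1): a_0 = floor(sqrt(438)) = 20, since 20^2 = 400 <= 438 < 441 = 21^2.
Iterate m_{i+1} = d_i*a_i - m_i, d_{i+1} = (438 - m_{i+1}^2)/d_i, a_{i+1} = floor((a_0 + m_{i+1})/d_{i+1}):
  m_1 = 1*20 - 0 = 20, d_1 = (438 - 20^2)/1 = 38/1 = 38, a_1 = floor((20 + 20)/38) = 1.
  m_2 = 38*1 - 20 = 18, d_2 = (438 - 18^2)/38 = 114/38 = 3, a_2 = floor((20 + 18)/3) = 12.
  m_3 = 3*12 - 18 = 18, d_3 = (438 - 18^2)/3 = 114/3 = 38, a_3 = floor((20 + 18)/38) = 1.
  m_4 = 38*1 - 18 = 20, d_4 = (438 - 20^2)/38 = 38/38 = 1, a_4 = floor((20 + 20)/1) = 40.
  m_5 = 1*40 - 20 = 20, d_5 = (438 - 20^2)/1 = 38/1 = 38: (m_5, d_5) = (m_1, d_1) = (20, 38), so from here the quotients repeat a_1, ..., a_4; the period length is 4.
So sqrt(438) = [20; (1, 12, 1, 40)] with period length k = 4.
k is even, so the fundamental solution of x^2 - 438y^2 = 1 is (p_{k-1}, q_{k-1}) = (p_3, q_3); compute convergents through index 3.
Convergents (p_i = a_i*p_{i-1} + p_{i-2}, q_i = a_i*q_{i-1} + q_{i-2} with p_{-2}=0, p_{-1}=1, q_{-2}=1, q_{-1}=0):
  i=0: a_0=20, p_0 = 20*1 + 0 = 20, q_0 = 20*0 + 1 = 1.
  i=1: a_1=1, p_1 = 1*20 + 1 = 21, q_1 = 1*1 + 0 = 1.
  i=2: a_2=12, p_2 = 12*21 + 20 = 272, q_2 = 12*1 + 1 = 13.
  i=3: a_3=1, p_3 = 1*272 + 21 = 293, q_3 = 1*13 + 1 = 14.
Check: 293^2 - 438*14^2 = 85849 - 85848 = 1, so (x, y) = (293, 14) solves the equation, and by the theorem it is the least positive solution.

(x, y) = (293, 14)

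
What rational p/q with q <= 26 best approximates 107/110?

25/26

Expand x = 107/110 as a continued fraction with the Euclidean algorithm:
  107 = 0*110 + 107, so a_0 = 0.
  110 = 1*107 + 3, so a_1 = 1.
  107 = 35*3 + 2, so a_2 = 35.
  3 = 1*2 + 1, so a_3 = 1.
  2 = 2*1 + 0, so a_4 = 2.
so x = [0; 1, 35, 1, 2].
Convergents (p_i = a_i*p_{i-1} + p_{i-2}, q_i = a_i*q_{i-1} + q_{i-2} with p_{-2}=0, p_{-1}=1, q_{-2}=1, q_{-1}=0), until the denominator exceeds 26:
  i=0: a_0=0, p_0 = 0*1 + 0 = 0, q_0 = 0*0 + 1 = 1.
  i=1: a_1=1, p_1 = 1*0 + 1 = 1, q_1 = 1*1 + 0 = 1.
  i=2: a_2=35, p_2 = 35*1 + 0 = 35, q_2 = 35*1 + 1 = 36.
q_2 = 36 > 26, so the last convergent with denominator <= 26 is p_1/q_1 = 1/1.
The closest fraction with denominator <= 26 is either p_1/q_1 or the intermediate fraction (k*p_1 + p_0)/(k*q_1 + q_0) with the largest k >= 1 whose denominator stays <= 26; these approach x as k grows, and every other convergent or intermediate fraction in range is farther away.
Largest k: floor((26 - q_0)/q_1) = floor((26 - 1)/1) = 25.
That gives (25*1 + 0)/(25*1 + 1) = 25/26.
Compare the errors: |x - 1/1| = |107*1 - 1*110|/(110*1) = 3/110, and |x - 25/26| = |107*26 - 25*110|/(110*26) = 32/2860.
Cross-multiplying, 32*110 = 3520 < 8580 = 3*2860, so 32/2860 is smaller: the intermediate fraction 25/26 is closer to x than 1/1.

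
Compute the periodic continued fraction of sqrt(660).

[25; (1, 2, 4, 2, 1, 50)]

Write x_i = (sqrt(660) + m_i)/d_i with (m_0, d_0) = (0, 1). a_0 = floor(sqrt(660)) = 25, since 25^2 = 625 <= 660 < 676 = 26^2.
Iterate m_{i+1} = d_i*a_i - m_i, d_{i+1} = (660 - m_{i+1}^2)/d_i, a_{i+1} = floor((a_0 + m_{i+1})/d_{i+1}):
  m_1 = 1*25 - 0 = 25, d_1 = (660 - 25^2)/1 = 35/1 = 35, a_1 = floor((25 + 25)/35) = 1.
  m_2 = 35*1 - 25 = 10, d_2 = (660 - 10^2)/35 = 560/35 = 16, a_2 = floor((25 + 10)/16) = 2.
  m_3 = 16*2 - 10 = 22, d_3 = (660 - 22^2)/16 = 176/16 = 11, a_3 = floor((25 + 22)/11) = 4.
  m_4 = 11*4 - 22 = 22, d_4 = (660 - 22^2)/11 = 176/11 = 16, a_4 = floor((25 + 22)/16) = 2.
  m_5 = 16*2 - 22 = 10, d_5 = (660 - 10^2)/16 = 560/16 = 35, a_5 = floor((25 + 10)/35) = 1.
  m_6 = 35*1 - 10 = 25, d_6 = (660 - 25^2)/35 = 35/35 = 1, a_6 = floor((25 + 25)/1) = 50.
  m_7 = 1*50 - 25 = 25, d_7 = (660 - 25^2)/1 = 35/1 = 35: (m_7, d_7) = (m_1, d_1) = (25, 35), so from here the quotients repeat a_1, ..., a_6; the period length is 6.
Hence the expansion of sqrt(660) is a_0 = 25 followed by the repeating block 1, 2, 4, 2, 1, 50 (period 6).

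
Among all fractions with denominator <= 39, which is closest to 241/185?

43/33

Expand x = 241/185 as a continued fraction with the Euclidean algorithm:
  241 = 1*185 + 56, so a_0 = 1.
  185 = 3*56 + 17, so a_1 = 3.
  56 = 3*17 + 5, so a_2 = 3.
  17 = 3*5 + 2, so a_3 = 3.
  5 = 2*2 + 1, so a_4 = 2.
  2 = 2*1 + 0, so a_5 = 2.
so x = [1; 3, 3, 3, 2, 2].
Convergents (p_i = a_i*p_{i-1} + p_{i-2}, q_i = a_i*q_{i-1} + q_{i-2} with p_{-2}=0, p_{-1}=1, q_{-2}=1, q_{-1}=0), until the denominator exceeds 39:
  i=0: a_0=1, p_0 = 1*1 + 0 = 1, q_0 = 1*0 + 1 = 1.
  i=1: a_1=3, p_1 = 3*1 + 1 = 4, q_1 = 3*1 + 0 = 3.
  i=2: a_2=3, p_2 = 3*4 + 1 = 13, q_2 = 3*3 + 1 = 10.
  i=3: a_3=3, p_3 = 3*13 + 4 = 43, q_3 = 3*10 + 3 = 33.
  i=4: a_4=2, p_4 = 2*43 + 13 = 99, q_4 = 2*33 + 10 = 76.
q_4 = 76 > 39, so the last convergent with denominator <= 39 is p_3/q_3 = 43/33.
The closest fraction with denominator <= 39 is either p_3/q_3 or the intermediate fraction (k*p_3 + p_2)/(k*q_3 + q_2) with the largest k >= 1 whose denominator stays <= 39; these approach x as k grows, and every other convergent or intermediate fraction in range is farther away.
Largest k: floor((39 - q_2)/q_3) = floor((39 - 10)/33) = 0.
Since k = 0, no intermediate fraction beyond p_3/q_3 has denominator <= 39, so the convergent 43/33 is the closest (its error is |241*33 - 43*185|/(185*33) = 2/6105).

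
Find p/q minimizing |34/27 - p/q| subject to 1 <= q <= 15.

Expand x = 34/27 as a continued fraction with the Euclidean algorithm:
  34 = 1*27 + 7, so a_0 = 1.
  27 = 3*7 + 6, so a_1 = 3.
  7 = 1*6 + 1, so a_2 = 1.
  6 = 6*1 + 0, so a_3 = 6.
so x = [1; 3, 1, 6].
Convergents (p_i = a_i*p_{i-1} + p_{i-2}, q_i = a_i*q_{i-1} + q_{i-2} with p_{-2}=0, p_{-1}=1, q_{-2}=1, q_{-1}=0), until the denominator exceeds 15:
  i=0: a_0=1, p_0 = 1*1 + 0 = 1, q_0 = 1*0 + 1 = 1.
  i=1: a_1=3, p_1 = 3*1 + 1 = 4, q_1 = 3*1 + 0 = 3.
  i=2: a_2=1, p_2 = 1*4 + 1 = 5, q_2 = 1*3 + 1 = 4.
  i=3: a_3=6, p_3 = 6*5 + 4 = 34, q_3 = 6*4 + 3 = 27.
q_3 = 27 > 15, so the last convergent with denominator <= 15 is p_2/q_2 = 5/4.
The closest fraction with denominator <= 15 is either p_2/q_2 or the intermediate fraction (k*p_2 + p_1)/(k*q_2 + q_1) with the largest k >= 1 whose denominator stays <= 15; these approach x as k grows, and every other convergent or intermediate fraction in range is farther away.
Largest k: floor((15 - q_1)/q_2) = floor((15 - 3)/4) = 3.
That gives (3*5 + 4)/(3*4 + 3) = 19/15.
Compare the errors: |x - 5/4| = |34*4 - 5*27|/(27*4) = 1/108, and |x - 19/15| = |34*15 - 19*27|/(27*15) = 3/405.
Cross-multiplying, 3*108 = 324 < 405 = 1*405, so 3/405 is smaller: the intermediate fraction 19/15 is closer to x than 5/4.

19/15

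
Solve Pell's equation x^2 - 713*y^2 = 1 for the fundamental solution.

First expand sqrt(713) as a continued fraction. With x_i = (sqrt(713) + m_i)/d_i and (m_0, d_0) = (0, 1): a_0 = floor(sqrt(713)) = 26, since 26^2 = 676 <= 713 < 729 = 27^2.
Iterate m_{i+1} = d_i*a_i - m_i, d_{i+1} = (713 - m_{i+1}^2)/d_i, a_{i+1} = floor((a_0 + m_{i+1})/d_{i+1}):
  m_1 = 1*26 - 0 = 26, d_1 = (713 - 26^2)/1 = 37/1 = 37, a_1 = floor((26 + 26)/37) = 1.
  m_2 = 37*1 - 26 = 11, d_2 = (713 - 11^2)/37 = 592/37 = 16, a_2 = floor((26 + 11)/16) = 2.
  m_3 = 16*2 - 11 = 21, d_3 = (713 - 21^2)/16 = 272/16 = 17, a_3 = floor((26 + 21)/17) = 2.
  m_4 = 17*2 - 21 = 13, d_4 = (713 - 13^2)/17 = 544/17 = 32, a_4 = floor((26 + 13)/32) = 1.
  m_5 = 32*1 - 13 = 19, d_5 = (713 - 19^2)/32 = 352/32 = 11, a_5 = floor((26 + 19)/11) = 4.
  m_6 = 11*4 - 19 = 25, d_6 = (713 - 25^2)/11 = 88/11 = 8, a_6 = floor((26 + 25)/8) = 6.
  m_7 = 8*6 - 25 = 23, d_7 = (713 - 23^2)/8 = 184/8 = 23, a_7 = floor((26 + 23)/23) = 2.
  m_8 = 23*2 - 23 = 23, d_8 = (713 - 23^2)/23 = 184/23 = 8, a_8 = floor((26 + 23)/8) = 6.
  m_9 = 8*6 - 23 = 25, d_9 = (713 - 25^2)/8 = 88/8 = 11, a_9 = floor((26 + 25)/11) = 4.
  m_10 = 11*4 - 25 = 19, d_10 = (713 - 19^2)/11 = 352/11 = 32, a_10 = floor((26 + 19)/32) = 1.
  m_11 = 32*1 - 19 = 13, d_11 = (713 - 13^2)/32 = 544/32 = 17, a_11 = floor((26 + 13)/17) = 2.
  m_12 = 17*2 - 13 = 21, d_12 = (713 - 21^2)/17 = 272/17 = 16, a_12 = floor((26 + 21)/16) = 2.
  m_13 = 16*2 - 21 = 11, d_13 = (713 - 11^2)/16 = 592/16 = 37, a_13 = floor((26 + 11)/37) = 1.
  m_14 = 37*1 - 11 = 26, d_14 = (713 - 26^2)/37 = 37/37 = 1, a_14 = floor((26 + 26)/1) = 52.
  m_15 = 1*52 - 26 = 26, d_15 = (713 - 26^2)/1 = 37/1 = 37: (m_15, d_15) = (m_1, d_1) = (26, 37), so from here the quotients repeat a_1, ..., a_14; the period length is 14.
So sqrt(713) = [26; (1, 2, 2, 1, 4, 6, 2, 6, 4, 1, 2, 2, 1, 52)] with period length k = 14.
k is even, so the fundamental solution of x^2 - 713y^2 = 1 is (p_{k-1}, q_{k-1}) = (p_13, q_13); compute convergents through index 13.
Convergents (p_i = a_i*p_{i-1} + p_{i-2}, q_i = a_i*q_{i-1} + q_{i-2} with p_{-2}=0, p_{-1}=1, q_{-2}=1, q_{-1}=0):
  i=0: a_0=26, p_0 = 26*1 + 0 = 26, q_0 = 26*0 + 1 = 1.
  i=1: a_1=1, p_1 = 1*26 + 1 = 27, q_1 = 1*1 + 0 = 1.
  i=2: a_2=2, p_2 = 2*27 + 26 = 80, q_2 = 2*1 + 1 = 3.
  i=3: a_3=2, p_3 = 2*80 + 27 = 187, q_3 = 2*3 + 1 = 7.
  i=4: a_4=1, p_4 = 1*187 + 80 = 267, q_4 = 1*7 + 3 = 10.
  i=5: a_5=4, p_5 = 4*267 + 187 = 1255, q_5 = 4*10 + 7 = 47.
  i=6: a_6=6, p_6 = 6*1255 + 267 = 7797, q_6 = 6*47 + 10 = 292.
  i=7: a_7=2, p_7 = 2*7797 + 1255 = 16849, q_7 = 2*292 + 47 = 631.
  i=8: a_8=6, p_8 = 6*16849 + 7797 = 108891, q_8 = 6*631 + 292 = 4078.
  i=9: a_9=4, p_9 = 4*108891 + 16849 = 452413, q_9 = 4*4078 + 631 = 16943.
  i=10: a_10=1, p_10 = 1*452413 + 108891 = 561304, q_10 = 1*16943 + 4078 = 21021.
  i=11: a_11=2, p_11 = 2*561304 + 452413 = 1575021, q_11 = 2*21021 + 16943 = 58985.
  i=12: a_12=2, p_12 = 2*1575021 + 561304 = 3711346, q_12 = 2*58985 + 21021 = 138991.
  i=13: a_13=1, p_13 = 1*3711346 + 1575021 = 5286367, q_13 = 1*138991 + 58985 = 197976.
Check: 5286367^2 - 713*197976^2 = 27945676058689 - 27945676058688 = 1, so (x, y) = (5286367, 197976) solves the equation, and by the theorem it is the least positive solution.

(x, y) = (5286367, 197976)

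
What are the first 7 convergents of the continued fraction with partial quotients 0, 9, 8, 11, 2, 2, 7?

Using the convergent recurrence p_i = a_i*p_{i-1} + p_{i-2}, q_i = a_i*q_{i-1} + q_{i-2} with p_{-2}=0, p_{-1}=1, q_{-2}=1, q_{-1}=0:
  i=0: a_0=0, p_0 = 0*1 + 0 = 0, q_0 = 0*0 + 1 = 1.
  i=1: a_1=9, p_1 = 9*0 + 1 = 1, q_1 = 9*1 + 0 = 9.
  i=2: a_2=8, p_2 = 8*1 + 0 = 8, q_2 = 8*9 + 1 = 73.
  i=3: a_3=11, p_3 = 11*8 + 1 = 89, q_3 = 11*73 + 9 = 812.
  i=4: a_4=2, p_4 = 2*89 + 8 = 186, q_4 = 2*812 + 73 = 1697.
  i=5: a_5=2, p_5 = 2*186 + 89 = 461, q_5 = 2*1697 + 812 = 4206.
  i=6: a_6=7, p_6 = 7*461 + 186 = 3413, q_6 = 7*4206 + 1697 = 31139.

0/1, 1/9, 8/73, 89/812, 186/1697, 461/4206, 3413/31139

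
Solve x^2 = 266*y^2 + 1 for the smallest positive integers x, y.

First expand sqrt(266) as a continued fraction. With x_i = (sqrt(266) + m_i)/d_i and (m_0, d_0) = (0, 1): a_0 = floor(sqrt(266)) = 16, since 16^2 = 256 <= 266 < 289 = 17^2.
Iterate m_{i+1} = d_i*a_i - m_i, d_{i+1} = (266 - m_{i+1}^2)/d_i, a_{i+1} = floor((a_0 + m_{i+1})/d_{i+1}):
  m_1 = 1*16 - 0 = 16, d_1 = (266 - 16^2)/1 = 10/1 = 10, a_1 = floor((16 + 16)/10) = 3.
  m_2 = 10*3 - 16 = 14, d_2 = (266 - 14^2)/10 = 70/10 = 7, a_2 = floor((16 + 14)/7) = 4.
  m_3 = 7*4 - 14 = 14, d_3 = (266 - 14^2)/7 = 70/7 = 10, a_3 = floor((16 + 14)/10) = 3.
  m_4 = 10*3 - 14 = 16, d_4 = (266 - 16^2)/10 = 10/10 = 1, a_4 = floor((16 + 16)/1) = 32.
  m_5 = 1*32 - 16 = 16, d_5 = (266 - 16^2)/1 = 10/1 = 10: (m_5, d_5) = (m_1, d_1) = (16, 10), so from here the quotients repeat a_1, ..., a_4; the period length is 4.
So sqrt(266) = [16; (3, 4, 3, 32)] with period length k = 4.
k is even, so the fundamental solution of x^2 - 266y^2 = 1 is (p_{k-1}, q_{k-1}) = (p_3, q_3); compute convergents through index 3.
Convergents (p_i = a_i*p_{i-1} + p_{i-2}, q_i = a_i*q_{i-1} + q_{i-2} with p_{-2}=0, p_{-1}=1, q_{-2}=1, q_{-1}=0):
  i=0: a_0=16, p_0 = 16*1 + 0 = 16, q_0 = 16*0 + 1 = 1.
  i=1: a_1=3, p_1 = 3*16 + 1 = 49, q_1 = 3*1 + 0 = 3.
  i=2: a_2=4, p_2 = 4*49 + 16 = 212, q_2 = 4*3 + 1 = 13.
  i=3: a_3=3, p_3 = 3*212 + 49 = 685, q_3 = 3*13 + 3 = 42.
Check: 685^2 - 266*42^2 = 469225 - 469224 = 1, so (x, y) = (685, 42) solves the equation, and by the theorem it is the least positive solution.

(x, y) = (685, 42)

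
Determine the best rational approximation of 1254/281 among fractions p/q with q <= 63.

241/54

Expand x = 1254/281 as a continued fraction with the Euclidean algorithm:
  1254 = 4*281 + 130, so a_0 = 4.
  281 = 2*130 + 21, so a_1 = 2.
  130 = 6*21 + 4, so a_2 = 6.
  21 = 5*4 + 1, so a_3 = 5.
  4 = 4*1 + 0, so a_4 = 4.
so x = [4; 2, 6, 5, 4].
Convergents (p_i = a_i*p_{i-1} + p_{i-2}, q_i = a_i*q_{i-1} + q_{i-2} with p_{-2}=0, p_{-1}=1, q_{-2}=1, q_{-1}=0), until the denominator exceeds 63:
  i=0: a_0=4, p_0 = 4*1 + 0 = 4, q_0 = 4*0 + 1 = 1.
  i=1: a_1=2, p_1 = 2*4 + 1 = 9, q_1 = 2*1 + 0 = 2.
  i=2: a_2=6, p_2 = 6*9 + 4 = 58, q_2 = 6*2 + 1 = 13.
  i=3: a_3=5, p_3 = 5*58 + 9 = 299, q_3 = 5*13 + 2 = 67.
q_3 = 67 > 63, so the last convergent with denominator <= 63 is p_2/q_2 = 58/13.
The closest fraction with denominator <= 63 is either p_2/q_2 or the intermediate fraction (k*p_2 + p_1)/(k*q_2 + q_1) with the largest k >= 1 whose denominator stays <= 63; these approach x as k grows, and every other convergent or intermediate fraction in range is farther away.
Largest k: floor((63 - q_1)/q_2) = floor((63 - 2)/13) = 4.
That gives (4*58 + 9)/(4*13 + 2) = 241/54.
Compare the errors: |x - 58/13| = |1254*13 - 58*281|/(281*13) = 4/3653, and |x - 241/54| = |1254*54 - 241*281|/(281*54) = 5/15174.
Cross-multiplying, 5*3653 = 18265 < 60696 = 4*15174, so 5/15174 is smaller: the intermediate fraction 241/54 is closer to x than 58/13.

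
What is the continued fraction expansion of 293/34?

[8; 1, 1, 1, 1, 1, 1, 2]

Run the Euclidean algorithm on 293 and 34; the successive quotients are the partial quotients a_0, a_1, ... (each step inverts the fractional part left over by the previous one):
  293 = 8*34 + 21, so a_0 = 8.
  34 = 1*21 + 13, so a_1 = 1.
  21 = 1*13 + 8, so a_2 = 1.
  13 = 1*8 + 5, so a_3 = 1.
  8 = 1*5 + 3, so a_4 = 1.
  5 = 1*3 + 2, so a_5 = 1.
  3 = 1*2 + 1, so a_6 = 1.
  2 = 2*1 + 0, so a_7 = 2.
The remainder reaches 0 after 8 divisions, so the expansion has 8 partial quotients, read off in order.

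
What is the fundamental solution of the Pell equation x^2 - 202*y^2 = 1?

(x, y) = (19731763, 1388322)

First expand sqrt(202) as a continued fraction. With x_i = (sqrt(202) + m_i)/d_i and (m_0, d_0) = (0, 1): a_0 = floor(sqrt(202)) = 14, since 14^2 = 196 <= 202 < 225 = 15^2.
Iterate m_{i+1} = d_i*a_i - m_i, d_{i+1} = (202 - m_{i+1}^2)/d_i, a_{i+1} = floor((a_0 + m_{i+1})/d_{i+1}):
  m_1 = 1*14 - 0 = 14, d_1 = (202 - 14^2)/1 = 6/1 = 6, a_1 = floor((14 + 14)/6) = 4.
  m_2 = 6*4 - 14 = 10, d_2 = (202 - 10^2)/6 = 102/6 = 17, a_2 = floor((14 + 10)/17) = 1.
  m_3 = 17*1 - 10 = 7, d_3 = (202 - 7^2)/17 = 153/17 = 9, a_3 = floor((14 + 7)/9) = 2.
  m_4 = 9*2 - 7 = 11, d_4 = (202 - 11^2)/9 = 81/9 = 9, a_4 = floor((14 + 11)/9) = 2.
  m_5 = 9*2 - 11 = 7, d_5 = (202 - 7^2)/9 = 153/9 = 17, a_5 = floor((14 + 7)/17) = 1.
  m_6 = 17*1 - 7 = 10, d_6 = (202 - 10^2)/17 = 102/17 = 6, a_6 = floor((14 + 10)/6) = 4.
  m_7 = 6*4 - 10 = 14, d_7 = (202 - 14^2)/6 = 6/6 = 1, a_7 = floor((14 + 14)/1) = 28.
  m_8 = 1*28 - 14 = 14, d_8 = (202 - 14^2)/1 = 6/1 = 6: (m_8, d_8) = (m_1, d_1) = (14, 6), so from here the quotients repeat a_1, ..., a_7; the period length is 7.
So sqrt(202) = [14; (4, 1, 2, 2, 1, 4, 28)] with period length k = 7.
k is odd, so (p_{k-1}, q_{k-1}) only solves x^2 - 202y^2 = -1 and the fundamental solution of x^2 - 202y^2 = 1 is (p_{2k-1}, q_{2k-1}) = (p_13, q_13); compute convergents through index 13, running through the period twice.
Convergents (p_i = a_i*p_{i-1} + p_{i-2}, q_i = a_i*q_{i-1} + q_{i-2} with p_{-2}=0, p_{-1}=1, q_{-2}=1, q_{-1}=0):
  i=0: a_0=14, p_0 = 14*1 + 0 = 14, q_0 = 14*0 + 1 = 1.
  i=1: a_1=4, p_1 = 4*14 + 1 = 57, q_1 = 4*1 + 0 = 4.
  i=2: a_2=1, p_2 = 1*57 + 14 = 71, q_2 = 1*4 + 1 = 5.
  i=3: a_3=2, p_3 = 2*71 + 57 = 199, q_3 = 2*5 + 4 = 14.
  i=4: a_4=2, p_4 = 2*199 + 71 = 469, q_4 = 2*14 + 5 = 33.
  i=5: a_5=1, p_5 = 1*469 + 199 = 668, q_5 = 1*33 + 14 = 47.
  i=6: a_6=4, p_6 = 4*668 + 469 = 3141, q_6 = 4*47 + 33 = 221.
  i=7: a_7=28, p_7 = 28*3141 + 668 = 88616, q_7 = 28*221 + 47 = 6235.
  i=8: a_8=4, p_8 = 4*88616 + 3141 = 357605, q_8 = 4*6235 + 221 = 25161.
  i=9: a_9=1, p_9 = 1*357605 + 88616 = 446221, q_9 = 1*25161 + 6235 = 31396.
  i=10: a_10=2, p_10 = 2*446221 + 357605 = 1250047, q_10 = 2*31396 + 25161 = 87953.
  i=11: a_11=2, p_11 = 2*1250047 + 446221 = 2946315, q_11 = 2*87953 + 31396 = 207302.
  i=12: a_12=1, p_12 = 1*2946315 + 1250047 = 4196362, q_12 = 1*207302 + 87953 = 295255.
  i=13: a_13=4, p_13 = 4*4196362 + 2946315 = 19731763, q_13 = 4*295255 + 207302 = 1388322.
Indeed p_6^2 - 202*q_6^2 = 9865881 - 9865882 = -1, not +1.
Check: 19731763^2 - 202*1388322^2 = 389342471088169 - 389342471088168 = 1, so (x, y) = (19731763, 1388322) solves the equation, and by the theorem it is the least positive solution.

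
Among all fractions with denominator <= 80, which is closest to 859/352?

Expand x = 859/352 as a continued fraction with the Euclidean algorithm:
  859 = 2*352 + 155, so a_0 = 2.
  352 = 2*155 + 42, so a_1 = 2.
  155 = 3*42 + 29, so a_2 = 3.
  42 = 1*29 + 13, so a_3 = 1.
  29 = 2*13 + 3, so a_4 = 2.
  13 = 4*3 + 1, so a_5 = 4.
  3 = 3*1 + 0, so a_6 = 3.
so x = [2; 2, 3, 1, 2, 4, 3].
Convergents (p_i = a_i*p_{i-1} + p_{i-2}, q_i = a_i*q_{i-1} + q_{i-2} with p_{-2}=0, p_{-1}=1, q_{-2}=1, q_{-1}=0), until the denominator exceeds 80:
  i=0: a_0=2, p_0 = 2*1 + 0 = 2, q_0 = 2*0 + 1 = 1.
  i=1: a_1=2, p_1 = 2*2 + 1 = 5, q_1 = 2*1 + 0 = 2.
  i=2: a_2=3, p_2 = 3*5 + 2 = 17, q_2 = 3*2 + 1 = 7.
  i=3: a_3=1, p_3 = 1*17 + 5 = 22, q_3 = 1*7 + 2 = 9.
  i=4: a_4=2, p_4 = 2*22 + 17 = 61, q_4 = 2*9 + 7 = 25.
  i=5: a_5=4, p_5 = 4*61 + 22 = 266, q_5 = 4*25 + 9 = 109.
q_5 = 109 > 80, so the last convergent with denominator <= 80 is p_4/q_4 = 61/25.
The closest fraction with denominator <= 80 is either p_4/q_4 or the intermediate fraction (k*p_4 + p_3)/(k*q_4 + q_3) with the largest k >= 1 whose denominator stays <= 80; these approach x as k grows, and every other convergent or intermediate fraction in range is farther away.
Largest k: floor((80 - q_3)/q_4) = floor((80 - 9)/25) = 2.
That gives (2*61 + 22)/(2*25 + 9) = 144/59.
Compare the errors: |x - 61/25| = |859*25 - 61*352|/(352*25) = 3/8800, and |x - 144/59| = |859*59 - 144*352|/(352*59) = 7/20768.
Cross-multiplying, 7*8800 = 61600 < 62304 = 3*20768, so 7/20768 is smaller: the intermediate fraction 144/59 is closer to x than 61/25.

144/59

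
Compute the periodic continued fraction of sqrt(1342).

[36; (1, 1, 1, 2, 1, 1, 1, 72)]

Write x_i = (sqrt(1342) + m_i)/d_i with (m_0, d_0) = (0, 1). a_0 = floor(sqrt(1342)) = 36, since 36^2 = 1296 <= 1342 < 1369 = 37^2.
Iterate m_{i+1} = d_i*a_i - m_i, d_{i+1} = (1342 - m_{i+1}^2)/d_i, a_{i+1} = floor((a_0 + m_{i+1})/d_{i+1}):
  m_1 = 1*36 - 0 = 36, d_1 = (1342 - 36^2)/1 = 46/1 = 46, a_1 = floor((36 + 36)/46) = 1.
  m_2 = 46*1 - 36 = 10, d_2 = (1342 - 10^2)/46 = 1242/46 = 27, a_2 = floor((36 + 10)/27) = 1.
  m_3 = 27*1 - 10 = 17, d_3 = (1342 - 17^2)/27 = 1053/27 = 39, a_3 = floor((36 + 17)/39) = 1.
  m_4 = 39*1 - 17 = 22, d_4 = (1342 - 22^2)/39 = 858/39 = 22, a_4 = floor((36 + 22)/22) = 2.
  m_5 = 22*2 - 22 = 22, d_5 = (1342 - 22^2)/22 = 858/22 = 39, a_5 = floor((36 + 22)/39) = 1.
  m_6 = 39*1 - 22 = 17, d_6 = (1342 - 17^2)/39 = 1053/39 = 27, a_6 = floor((36 + 17)/27) = 1.
  m_7 = 27*1 - 17 = 10, d_7 = (1342 - 10^2)/27 = 1242/27 = 46, a_7 = floor((36 + 10)/46) = 1.
  m_8 = 46*1 - 10 = 36, d_8 = (1342 - 36^2)/46 = 46/46 = 1, a_8 = floor((36 + 36)/1) = 72.
  m_9 = 1*72 - 36 = 36, d_9 = (1342 - 36^2)/1 = 46/1 = 46: (m_9, d_9) = (m_1, d_1) = (36, 46), so from here the quotients repeat a_1, ..., a_8; the period length is 8.
Hence the expansion of sqrt(1342) is a_0 = 36 followed by the repeating block 1, 1, 1, 2, 1, 1, 1, 72 (period 8).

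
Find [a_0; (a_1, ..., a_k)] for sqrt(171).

Write x_i = (sqrt(171) + m_i)/d_i with (m_0, d_0) = (0, 1). a_0 = floor(sqrt(171)) = 13, since 13^2 = 169 <= 171 < 196 = 14^2.
Iterate m_{i+1} = d_i*a_i - m_i, d_{i+1} = (171 - m_{i+1}^2)/d_i, a_{i+1} = floor((a_0 + m_{i+1})/d_{i+1}):
  m_1 = 1*13 - 0 = 13, d_1 = (171 - 13^2)/1 = 2/1 = 2, a_1 = floor((13 + 13)/2) = 13.
  m_2 = 2*13 - 13 = 13, d_2 = (171 - 13^2)/2 = 2/2 = 1, a_2 = floor((13 + 13)/1) = 26.
  m_3 = 1*26 - 13 = 13, d_3 = (171 - 13^2)/1 = 2/1 = 2: (m_3, d_3) = (m_1, d_1) = (13, 2), so from here the quotients repeat a_1, a_2; the period length is 2.
Hence the expansion of sqrt(171) is a_0 = 13 followed by the repeating block 13, 26 (period 2).

[13; (13, 26)]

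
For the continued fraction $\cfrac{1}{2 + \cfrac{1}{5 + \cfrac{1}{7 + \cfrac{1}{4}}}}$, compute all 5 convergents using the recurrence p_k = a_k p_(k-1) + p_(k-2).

Using the convergent recurrence p_i = a_i*p_{i-1} + p_{i-2}, q_i = a_i*q_{i-1} + q_{i-2} with p_{-2}=0, p_{-1}=1, q_{-2}=1, q_{-1}=0:
  i=0: a_0=0, p_0 = 0*1 + 0 = 0, q_0 = 0*0 + 1 = 1.
  i=1: a_1=2, p_1 = 2*0 + 1 = 1, q_1 = 2*1 + 0 = 2.
  i=2: a_2=5, p_2 = 5*1 + 0 = 5, q_2 = 5*2 + 1 = 11.
  i=3: a_3=7, p_3 = 7*5 + 1 = 36, q_3 = 7*11 + 2 = 79.
  i=4: a_4=4, p_4 = 4*36 + 5 = 149, q_4 = 4*79 + 11 = 327.

0/1, 1/2, 5/11, 36/79, 149/327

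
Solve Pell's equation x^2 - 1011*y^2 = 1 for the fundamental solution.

(x, y) = (8426, 265)

First expand sqrt(1011) as a continued fraction. With x_i = (sqrt(1011) + m_i)/d_i and (m_0, d_0) = (0, 1): a_0 = floor(sqrt(1011)) = 31, since 31^2 = 961 <= 1011 < 1024 = 32^2.
Iterate m_{i+1} = d_i*a_i - m_i, d_{i+1} = (1011 - m_{i+1}^2)/d_i, a_{i+1} = floor((a_0 + m_{i+1})/d_{i+1}):
  m_1 = 1*31 - 0 = 31, d_1 = (1011 - 31^2)/1 = 50/1 = 50, a_1 = floor((31 + 31)/50) = 1.
  m_2 = 50*1 - 31 = 19, d_2 = (1011 - 19^2)/50 = 650/50 = 13, a_2 = floor((31 + 19)/13) = 3.
  m_3 = 13*3 - 19 = 20, d_3 = (1011 - 20^2)/13 = 611/13 = 47, a_3 = floor((31 + 20)/47) = 1.
  m_4 = 47*1 - 20 = 27, d_4 = (1011 - 27^2)/47 = 282/47 = 6, a_4 = floor((31 + 27)/6) = 9.
  m_5 = 6*9 - 27 = 27, d_5 = (1011 - 27^2)/6 = 282/6 = 47, a_5 = floor((31 + 27)/47) = 1.
  m_6 = 47*1 - 27 = 20, d_6 = (1011 - 20^2)/47 = 611/47 = 13, a_6 = floor((31 + 20)/13) = 3.
  m_7 = 13*3 - 20 = 19, d_7 = (1011 - 19^2)/13 = 650/13 = 50, a_7 = floor((31 + 19)/50) = 1.
  m_8 = 50*1 - 19 = 31, d_8 = (1011 - 31^2)/50 = 50/50 = 1, a_8 = floor((31 + 31)/1) = 62.
  m_9 = 1*62 - 31 = 31, d_9 = (1011 - 31^2)/1 = 50/1 = 50: (m_9, d_9) = (m_1, d_1) = (31, 50), so from here the quotients repeat a_1, ..., a_8; the period length is 8.
So sqrt(1011) = [31; (1, 3, 1, 9, 1, 3, 1, 62)] with period length k = 8.
k is even, so the fundamental solution of x^2 - 1011y^2 = 1 is (p_{k-1}, q_{k-1}) = (p_7, q_7); compute convergents through index 7.
Convergents (p_i = a_i*p_{i-1} + p_{i-2}, q_i = a_i*q_{i-1} + q_{i-2} with p_{-2}=0, p_{-1}=1, q_{-2}=1, q_{-1}=0):
  i=0: a_0=31, p_0 = 31*1 + 0 = 31, q_0 = 31*0 + 1 = 1.
  i=1: a_1=1, p_1 = 1*31 + 1 = 32, q_1 = 1*1 + 0 = 1.
  i=2: a_2=3, p_2 = 3*32 + 31 = 127, q_2 = 3*1 + 1 = 4.
  i=3: a_3=1, p_3 = 1*127 + 32 = 159, q_3 = 1*4 + 1 = 5.
  i=4: a_4=9, p_4 = 9*159 + 127 = 1558, q_4 = 9*5 + 4 = 49.
  i=5: a_5=1, p_5 = 1*1558 + 159 = 1717, q_5 = 1*49 + 5 = 54.
  i=6: a_6=3, p_6 = 3*1717 + 1558 = 6709, q_6 = 3*54 + 49 = 211.
  i=7: a_7=1, p_7 = 1*6709 + 1717 = 8426, q_7 = 1*211 + 54 = 265.
Check: 8426^2 - 1011*265^2 = 70997476 - 70997475 = 1, so (x, y) = (8426, 265) solves the equation, and by the theorem it is the least positive solution.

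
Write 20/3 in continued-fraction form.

[6; 1, 2]

Run the Euclidean algorithm on 20 and 3; the successive quotients are the partial quotients a_0, a_1, ... (each step inverts the fractional part left over by the previous one):
  20 = 6*3 + 2, so a_0 = 6.
  3 = 1*2 + 1, so a_1 = 1.
  2 = 2*1 + 0, so a_2 = 2.
The remainder reaches 0 after 3 divisions, so the expansion has 3 partial quotients, read off in order.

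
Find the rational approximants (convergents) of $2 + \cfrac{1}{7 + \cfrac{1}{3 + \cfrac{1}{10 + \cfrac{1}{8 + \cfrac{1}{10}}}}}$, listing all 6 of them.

2/1, 15/7, 47/22, 485/227, 3927/1838, 39755/18607

Using the convergent recurrence p_i = a_i*p_{i-1} + p_{i-2}, q_i = a_i*q_{i-1} + q_{i-2} with p_{-2}=0, p_{-1}=1, q_{-2}=1, q_{-1}=0:
  i=0: a_0=2, p_0 = 2*1 + 0 = 2, q_0 = 2*0 + 1 = 1.
  i=1: a_1=7, p_1 = 7*2 + 1 = 15, q_1 = 7*1 + 0 = 7.
  i=2: a_2=3, p_2 = 3*15 + 2 = 47, q_2 = 3*7 + 1 = 22.
  i=3: a_3=10, p_3 = 10*47 + 15 = 485, q_3 = 10*22 + 7 = 227.
  i=4: a_4=8, p_4 = 8*485 + 47 = 3927, q_4 = 8*227 + 22 = 1838.
  i=5: a_5=10, p_5 = 10*3927 + 485 = 39755, q_5 = 10*1838 + 227 = 18607.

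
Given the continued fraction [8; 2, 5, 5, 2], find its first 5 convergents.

Using the convergent recurrence p_i = a_i*p_{i-1} + p_{i-2}, q_i = a_i*q_{i-1} + q_{i-2} with p_{-2}=0, p_{-1}=1, q_{-2}=1, q_{-1}=0:
  i=0: a_0=8, p_0 = 8*1 + 0 = 8, q_0 = 8*0 + 1 = 1.
  i=1: a_1=2, p_1 = 2*8 + 1 = 17, q_1 = 2*1 + 0 = 2.
  i=2: a_2=5, p_2 = 5*17 + 8 = 93, q_2 = 5*2 + 1 = 11.
  i=3: a_3=5, p_3 = 5*93 + 17 = 482, q_3 = 5*11 + 2 = 57.
  i=4: a_4=2, p_4 = 2*482 + 93 = 1057, q_4 = 2*57 + 11 = 125.

8/1, 17/2, 93/11, 482/57, 1057/125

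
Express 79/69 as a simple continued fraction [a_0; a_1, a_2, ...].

Run the Euclidean algorithm on 79 and 69; the successive quotients are the partial quotients a_0, a_1, ... (each step inverts the fractional part left over by the previous one):
  79 = 1*69 + 10, so a_0 = 1.
  69 = 6*10 + 9, so a_1 = 6.
  10 = 1*9 + 1, so a_2 = 1.
  9 = 9*1 + 0, so a_3 = 9.
The remainder reaches 0 after 4 divisions, so the expansion has 4 partial quotients, read off in order.

[1; 6, 1, 9]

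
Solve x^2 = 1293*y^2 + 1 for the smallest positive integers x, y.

First expand sqrt(1293) as a continued fraction. With x_i = (sqrt(1293) + m_i)/d_i and (m_0, d_0) = (0, 1): a_0 = floor(sqrt(1293)) = 35, since 35^2 = 1225 <= 1293 < 1296 = 36^2.
Iterate m_{i+1} = d_i*a_i - m_i, d_{i+1} = (1293 - m_{i+1}^2)/d_i, a_{i+1} = floor((a_0 + m_{i+1})/d_{i+1}):
  m_1 = 1*35 - 0 = 35, d_1 = (1293 - 35^2)/1 = 68/1 = 68, a_1 = floor((35 + 35)/68) = 1.
  m_2 = 68*1 - 35 = 33, d_2 = (1293 - 33^2)/68 = 204/68 = 3, a_2 = floor((35 + 33)/3) = 22.
  m_3 = 3*22 - 33 = 33, d_3 = (1293 - 33^2)/3 = 204/3 = 68, a_3 = floor((35 + 33)/68) = 1.
  m_4 = 68*1 - 33 = 35, d_4 = (1293 - 35^2)/68 = 68/68 = 1, a_4 = floor((35 + 35)/1) = 70.
  m_5 = 1*70 - 35 = 35, d_5 = (1293 - 35^2)/1 = 68/1 = 68: (m_5, d_5) = (m_1, d_1) = (35, 68), so from here the quotients repeat a_1, ..., a_4; the period length is 4.
So sqrt(1293) = [35; (1, 22, 1, 70)] with period length k = 4.
k is even, so the fundamental solution of x^2 - 1293y^2 = 1 is (p_{k-1}, q_{k-1}) = (p_3, q_3); compute convergents through index 3.
Convergents (p_i = a_i*p_{i-1} + p_{i-2}, q_i = a_i*q_{i-1} + q_{i-2} with p_{-2}=0, p_{-1}=1, q_{-2}=1, q_{-1}=0):
  i=0: a_0=35, p_0 = 35*1 + 0 = 35, q_0 = 35*0 + 1 = 1.
  i=1: a_1=1, p_1 = 1*35 + 1 = 36, q_1 = 1*1 + 0 = 1.
  i=2: a_2=22, p_2 = 22*36 + 35 = 827, q_2 = 22*1 + 1 = 23.
  i=3: a_3=1, p_3 = 1*827 + 36 = 863, q_3 = 1*23 + 1 = 24.
Check: 863^2 - 1293*24^2 = 744769 - 744768 = 1, so (x, y) = (863, 24) solves the equation, and by the theorem it is the least positive solution.

(x, y) = (863, 24)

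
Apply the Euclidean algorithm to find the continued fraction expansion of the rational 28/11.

Run the Euclidean algorithm on 28 and 11; the successive quotients are the partial quotients a_0, a_1, ... (each step inverts the fractional part left over by the previous one):
  28 = 2*11 + 6, so a_0 = 2.
  11 = 1*6 + 5, so a_1 = 1.
  6 = 1*5 + 1, so a_2 = 1.
  5 = 5*1 + 0, so a_3 = 5.
The remainder reaches 0 after 4 divisions, so the expansion has 4 partial quotients, read off in order.

[2; 1, 1, 5]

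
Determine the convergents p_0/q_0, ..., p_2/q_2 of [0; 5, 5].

0/1, 1/5, 5/26

Using the convergent recurrence p_i = a_i*p_{i-1} + p_{i-2}, q_i = a_i*q_{i-1} + q_{i-2} with p_{-2}=0, p_{-1}=1, q_{-2}=1, q_{-1}=0:
  i=0: a_0=0, p_0 = 0*1 + 0 = 0, q_0 = 0*0 + 1 = 1.
  i=1: a_1=5, p_1 = 5*0 + 1 = 1, q_1 = 5*1 + 0 = 5.
  i=2: a_2=5, p_2 = 5*1 + 0 = 5, q_2 = 5*5 + 1 = 26.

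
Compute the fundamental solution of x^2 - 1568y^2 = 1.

First expand sqrt(1568) as a continued fraction. With x_i = (sqrt(1568) + m_i)/d_i and (m_0, d_0) = (0, 1): a_0 = floor(sqrt(1568)) = 39, since 39^2 = 1521 <= 1568 < 1600 = 40^2.
Iterate m_{i+1} = d_i*a_i - m_i, d_{i+1} = (1568 - m_{i+1}^2)/d_i, a_{i+1} = floor((a_0 + m_{i+1})/d_{i+1}):
  m_1 = 1*39 - 0 = 39, d_1 = (1568 - 39^2)/1 = 47/1 = 47, a_1 = floor((39 + 39)/47) = 1.
  m_2 = 47*1 - 39 = 8, d_2 = (1568 - 8^2)/47 = 1504/47 = 32, a_2 = floor((39 + 8)/32) = 1.
  m_3 = 32*1 - 8 = 24, d_3 = (1568 - 24^2)/32 = 992/32 = 31, a_3 = floor((39 + 24)/31) = 2.
  m_4 = 31*2 - 24 = 38, d_4 = (1568 - 38^2)/31 = 124/31 = 4, a_4 = floor((39 + 38)/4) = 19.
  m_5 = 4*19 - 38 = 38, d_5 = (1568 - 38^2)/4 = 124/4 = 31, a_5 = floor((39 + 38)/31) = 2.
  m_6 = 31*2 - 38 = 24, d_6 = (1568 - 24^2)/31 = 992/31 = 32, a_6 = floor((39 + 24)/32) = 1.
  m_7 = 32*1 - 24 = 8, d_7 = (1568 - 8^2)/32 = 1504/32 = 47, a_7 = floor((39 + 8)/47) = 1.
  m_8 = 47*1 - 8 = 39, d_8 = (1568 - 39^2)/47 = 47/47 = 1, a_8 = floor((39 + 39)/1) = 78.
  m_9 = 1*78 - 39 = 39, d_9 = (1568 - 39^2)/1 = 47/1 = 47: (m_9, d_9) = (m_1, d_1) = (39, 47), so from here the quotients repeat a_1, ..., a_8; the period length is 8.
So sqrt(1568) = [39; (1, 1, 2, 19, 2, 1, 1, 78)] with period length k = 8.
k is even, so the fundamental solution of x^2 - 1568y^2 = 1 is (p_{k-1}, q_{k-1}) = (p_7, q_7); compute convergents through index 7.
Convergents (p_i = a_i*p_{i-1} + p_{i-2}, q_i = a_i*q_{i-1} + q_{i-2} with p_{-2}=0, p_{-1}=1, q_{-2}=1, q_{-1}=0):
  i=0: a_0=39, p_0 = 39*1 + 0 = 39, q_0 = 39*0 + 1 = 1.
  i=1: a_1=1, p_1 = 1*39 + 1 = 40, q_1 = 1*1 + 0 = 1.
  i=2: a_2=1, p_2 = 1*40 + 39 = 79, q_2 = 1*1 + 1 = 2.
  i=3: a_3=2, p_3 = 2*79 + 40 = 198, q_3 = 2*2 + 1 = 5.
  i=4: a_4=19, p_4 = 19*198 + 79 = 3841, q_4 = 19*5 + 2 = 97.
  i=5: a_5=2, p_5 = 2*3841 + 198 = 7880, q_5 = 2*97 + 5 = 199.
  i=6: a_6=1, p_6 = 1*7880 + 3841 = 11721, q_6 = 1*199 + 97 = 296.
  i=7: a_7=1, p_7 = 1*11721 + 7880 = 19601, q_7 = 1*296 + 199 = 495.
Check: 19601^2 - 1568*495^2 = 384199201 - 384199200 = 1, so (x, y) = (19601, 495) solves the equation, and by the theorem it is the least positive solution.

(x, y) = (19601, 495)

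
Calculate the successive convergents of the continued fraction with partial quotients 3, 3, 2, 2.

Using the convergent recurrence p_i = a_i*p_{i-1} + p_{i-2}, q_i = a_i*q_{i-1} + q_{i-2} with p_{-2}=0, p_{-1}=1, q_{-2}=1, q_{-1}=0:
  i=0: a_0=3, p_0 = 3*1 + 0 = 3, q_0 = 3*0 + 1 = 1.
  i=1: a_1=3, p_1 = 3*3 + 1 = 10, q_1 = 3*1 + 0 = 3.
  i=2: a_2=2, p_2 = 2*10 + 3 = 23, q_2 = 2*3 + 1 = 7.
  i=3: a_3=2, p_3 = 2*23 + 10 = 56, q_3 = 2*7 + 3 = 17.

3/1, 10/3, 23/7, 56/17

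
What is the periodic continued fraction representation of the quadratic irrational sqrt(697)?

[26; (2, 2, 52)]

Write x_i = (sqrt(697) + m_i)/d_i with (m_0, d_0) = (0, 1). a_0 = floor(sqrt(697)) = 26, since 26^2 = 676 <= 697 < 729 = 27^2.
Iterate m_{i+1} = d_i*a_i - m_i, d_{i+1} = (697 - m_{i+1}^2)/d_i, a_{i+1} = floor((a_0 + m_{i+1})/d_{i+1}):
  m_1 = 1*26 - 0 = 26, d_1 = (697 - 26^2)/1 = 21/1 = 21, a_1 = floor((26 + 26)/21) = 2.
  m_2 = 21*2 - 26 = 16, d_2 = (697 - 16^2)/21 = 441/21 = 21, a_2 = floor((26 + 16)/21) = 2.
  m_3 = 21*2 - 16 = 26, d_3 = (697 - 26^2)/21 = 21/21 = 1, a_3 = floor((26 + 26)/1) = 52.
  m_4 = 1*52 - 26 = 26, d_4 = (697 - 26^2)/1 = 21/1 = 21: (m_4, d_4) = (m_1, d_1) = (26, 21), so from here the quotients repeat a_1, ..., a_3; the period length is 3.
Hence the expansion of sqrt(697) is a_0 = 26 followed by the repeating block 2, 2, 52 (period 3).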